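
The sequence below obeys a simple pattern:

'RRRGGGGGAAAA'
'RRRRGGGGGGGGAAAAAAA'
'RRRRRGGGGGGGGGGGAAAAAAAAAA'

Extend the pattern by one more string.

Each string has the form R^{n+2} G^{3n+2} A^{3n+1} (n = 1, 2, …).
Setting n = 4 gives 6, 14, 13 characters in each block.

RRRRRRGGGGGGGGGGGGGGAAAAAAAAAAAAA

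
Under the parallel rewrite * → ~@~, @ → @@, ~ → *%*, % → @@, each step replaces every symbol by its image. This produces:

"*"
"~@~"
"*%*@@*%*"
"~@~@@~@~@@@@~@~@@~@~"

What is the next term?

Replace each of the 20 characters of ~@~@@~@~@@@@~@~@@~@~ in place — *%* @@ *%* @@ @@ *%* @@ *%* @@ @@ @@ @@ *%* @@ *%* @@ @@ *%* @@ *%* — and concatenate.

*%*@@*%*@@@@*%*@@*%*@@@@@@@@*%*@@*%*@@@@*%*@@*%*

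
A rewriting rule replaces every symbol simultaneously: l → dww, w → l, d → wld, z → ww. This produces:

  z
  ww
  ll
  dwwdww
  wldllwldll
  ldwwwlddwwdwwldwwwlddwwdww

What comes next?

dwwwldllldwwwldwldllwldlldwwwldllldwwwldwldllwldll

φ(ldwwwlddwwdwwldwwwlddwwdww) expands symbol-by-symbol to dww wld l l l dww wld wld l l wld l l dww wld l l l dww wld wld l l wld l l; joining the 26 pieces gives the next term.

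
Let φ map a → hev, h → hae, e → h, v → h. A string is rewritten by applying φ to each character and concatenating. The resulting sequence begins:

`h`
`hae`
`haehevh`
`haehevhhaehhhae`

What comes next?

Rewriting the 15 symbols of haehevhhaehhhae one by one yields hae hev h hae h h hae hae hev h hae hae hae hev h; concatenated:

haehevhhaehhhaehaehevhhaehaehaehevh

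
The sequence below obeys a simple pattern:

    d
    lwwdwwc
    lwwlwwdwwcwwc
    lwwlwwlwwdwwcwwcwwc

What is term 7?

Each term wraps the previous one in lww on the left and wwc on the right.
From lwwlwwlwwdwwcwwcwwc, 3 further steps: lwwlwwlwwdwwcwwcwwc → lwwlwwlwwlwwdwwcwwcwwcwwc → lwwlwwlwwlwwlwwdwwcwwcwwcwwcwwc → (answer).

lwwlwwlwwlwwlwwlwwdwwcwwcwwcwwcwwcwwc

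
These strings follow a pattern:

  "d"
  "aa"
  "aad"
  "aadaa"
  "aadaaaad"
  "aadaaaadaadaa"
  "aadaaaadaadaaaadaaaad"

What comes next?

aadaaaadaadaaaadaaaadaadaaaadaadaa

From term 3 onward, concatenate the last term with the second-to-last: aa·d = aad, aad·aa = aadaa, …
So term 8 is aadaaaadaadaaaadaaaad·aadaaaadaadaa.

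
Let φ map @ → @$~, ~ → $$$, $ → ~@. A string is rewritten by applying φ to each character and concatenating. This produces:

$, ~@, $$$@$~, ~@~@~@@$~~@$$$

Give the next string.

Rewriting the 14 symbols of ~@~@~@@$~~@$$$ one by one yields $$$ @$~ $$$ @$~ $$$ @$~ @$~ ~@ $$$ $$$ @$~ ~@ ~@ ~@; concatenated:

$$$@$~$$$@$~$$$@$~@$~~@$$$$$$@$~~@~@~@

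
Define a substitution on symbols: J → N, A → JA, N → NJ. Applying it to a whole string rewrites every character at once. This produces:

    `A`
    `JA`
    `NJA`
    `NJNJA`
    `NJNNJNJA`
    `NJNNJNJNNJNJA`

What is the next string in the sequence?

Replace each of the 13 characters of NJNNJNJNNJNJA in place — NJ N NJ NJ N NJ N NJ NJ N NJ N JA — and concatenate.

NJNNJNJNNJNNJNJNNJNJA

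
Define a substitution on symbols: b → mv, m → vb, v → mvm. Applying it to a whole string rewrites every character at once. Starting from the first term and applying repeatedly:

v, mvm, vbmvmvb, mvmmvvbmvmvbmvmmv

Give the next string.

Rewriting the 17 symbols of mvmmvvbmvmvbmvmmv one by one yields vb mvm vb vb mvm mvm mv vb mvm vb mvm mv vb mvm vb vb mvm; concatenated:

vbmvmvbvbmvmmvmmvvbmvmvbmvmmvvbmvmvbvbmvm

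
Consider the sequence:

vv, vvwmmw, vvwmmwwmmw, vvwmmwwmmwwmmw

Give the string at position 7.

Each term is the previous one with wmmw appended.
From vvwmmwwmmwwmmw, 3 further steps: vvwmmwwmmwwmmw → vvwmmwwmmwwmmwwmmw → vvwmmwwmmwwmmwwmmwwmmw → (answer).

vvwmmwwmmwwmmwwmmwwmmwwmmw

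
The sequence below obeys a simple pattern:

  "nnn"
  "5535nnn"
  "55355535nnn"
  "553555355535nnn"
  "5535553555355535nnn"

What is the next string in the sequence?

Every step adds 5535 at the front: s(k+1) = 5535·s(k).
Applying this once more to 5535553555355535nnn:

55355535553555355535nnn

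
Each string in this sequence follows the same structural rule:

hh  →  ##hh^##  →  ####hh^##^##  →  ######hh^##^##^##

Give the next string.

########hh^##^##^##^##

Every step adds ## to the front and ^## to the end of the previous string.
One more step from ######hh^##^##^## gives the answer.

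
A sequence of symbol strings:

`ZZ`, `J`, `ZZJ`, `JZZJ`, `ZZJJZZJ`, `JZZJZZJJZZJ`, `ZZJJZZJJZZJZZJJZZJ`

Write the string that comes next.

Each term (from the third on) is the two preceding terms concatenated in order: term 3 = ZZ·J = ZZJ.
Continuing: JZZJZZJJZZJ · ZZJJZZJJZZJZZJJZZJ gives term 8.

JZZJZZJJZZJZZJJZZJJZZJZZJJZZJ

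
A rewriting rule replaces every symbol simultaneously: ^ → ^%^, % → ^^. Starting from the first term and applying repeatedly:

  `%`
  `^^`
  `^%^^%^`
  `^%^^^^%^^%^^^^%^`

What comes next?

φ(^%^^^^%^^%^^^^%^) expands symbol-by-symbol to ^%^ ^^ ^%^ ^%^ ^%^ ^%^ ^^ ^%^ ^%^ ^^ ^%^ ^%^ ^%^ ^%^ ^^ ^%^; joining the 16 pieces gives the next term.

^%^^^^%^^%^^%^^%^^^^%^^%^^^^%^^%^^%^^%^^^^%^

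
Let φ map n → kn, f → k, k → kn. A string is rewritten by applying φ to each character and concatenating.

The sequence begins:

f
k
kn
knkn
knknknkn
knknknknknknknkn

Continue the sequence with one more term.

knknknknknknknknknknknknknknknkn

Replace each of the 16 characters of knknknknknknknkn in place — kn kn kn kn kn kn kn kn kn kn kn kn kn kn kn kn — and concatenate.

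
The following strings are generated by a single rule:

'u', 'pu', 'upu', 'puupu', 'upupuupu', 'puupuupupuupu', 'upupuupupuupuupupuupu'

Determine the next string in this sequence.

puupuupupuupuupupuupupuupuupupuupu

Each term (from the third on) is the two preceding terms concatenated in order: term 3 = u·pu = upu.
The next term joins puupuupupuupu and upupuupupuupuupupuupu.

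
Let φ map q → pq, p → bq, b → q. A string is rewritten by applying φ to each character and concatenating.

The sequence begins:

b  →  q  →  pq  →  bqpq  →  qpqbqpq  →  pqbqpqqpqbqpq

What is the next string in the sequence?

Applying the rule to each of the 13 symbols of pqbqpqqpqbqpq gives the pieces bq pq q pq bq pq pq bq pq q pq bq pq, which concatenate to the answer.

bqpqqpqbqpqpqbqpqqpqbqpq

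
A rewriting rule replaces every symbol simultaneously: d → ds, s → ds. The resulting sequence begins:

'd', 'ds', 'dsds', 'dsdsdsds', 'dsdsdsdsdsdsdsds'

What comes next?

dsdsdsdsdsdsdsdsdsdsdsdsdsdsdsds

Replace each of the 16 characters of dsdsdsdsdsdsdsds in place — ds ds ds ds ds ds ds ds ds ds ds ds ds ds ds ds — and concatenate.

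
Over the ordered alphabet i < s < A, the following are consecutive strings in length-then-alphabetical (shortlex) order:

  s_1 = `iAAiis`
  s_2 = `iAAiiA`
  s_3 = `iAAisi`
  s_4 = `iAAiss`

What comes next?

Treat iAAiss as a base-3 numeral over the given alphabet and add one, carrying through any trailing A's.

iAAisA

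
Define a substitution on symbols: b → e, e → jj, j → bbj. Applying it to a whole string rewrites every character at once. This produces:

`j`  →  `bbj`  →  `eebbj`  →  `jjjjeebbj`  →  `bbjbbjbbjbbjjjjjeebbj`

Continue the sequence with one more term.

eebbjeebbjeebbjeebbjbbjbbjbbjbbjjjjjeebbj

φ(bbjbbjbbjbbjjjjjeebbj) expands symbol-by-symbol to e e bbj e e bbj e e bbj e e bbj bbj bbj bbj bbj jj jj e e bbj; joining the 21 pieces gives the next term.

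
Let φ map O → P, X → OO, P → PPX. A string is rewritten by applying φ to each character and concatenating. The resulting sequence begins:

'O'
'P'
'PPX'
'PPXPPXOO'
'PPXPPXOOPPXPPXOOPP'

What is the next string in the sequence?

Replace each of the 18 characters of PPXPPXOOPPXPPXOOPP in place — PPX PPX OO PPX PPX OO P P PPX PPX OO PPX PPX OO P P PPX PPX — and concatenate.

PPXPPXOOPPXPPXOOPPPPXPPXOOPPXPPXOOPPPPXPPX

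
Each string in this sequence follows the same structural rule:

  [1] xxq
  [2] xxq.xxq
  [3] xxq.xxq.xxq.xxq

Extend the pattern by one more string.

s(k+1) = s(k)·.·s(k) — each term doubles the last with '.' between the halves.
One more doubling of xxq.xxq.xxq.xxq gives the answer.

xxq.xxq.xxq.xxq.xxq.xxq.xxq.xxq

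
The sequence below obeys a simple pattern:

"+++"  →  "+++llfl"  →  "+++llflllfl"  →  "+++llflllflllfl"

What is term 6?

Each term is the previous one with llfl appended.
From +++llflllflllfl, 2 further steps: +++llflllflllfl → +++llflllflllflllfl → (answer).

+++llflllflllflllflllfl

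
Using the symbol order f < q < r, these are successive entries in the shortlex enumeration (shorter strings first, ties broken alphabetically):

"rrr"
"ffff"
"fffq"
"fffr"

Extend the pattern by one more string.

The successor of fffr increments the rightmost position that isn't already r and resets every position after it to f.

ffqf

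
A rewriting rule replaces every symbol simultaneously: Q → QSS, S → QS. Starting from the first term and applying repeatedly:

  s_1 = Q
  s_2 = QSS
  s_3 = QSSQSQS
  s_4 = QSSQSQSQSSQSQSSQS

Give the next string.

φ(QSSQSQSQSSQSQSSQS) expands symbol-by-symbol to QSS QS QS QSS QS QSS QS QSS QS QS QSS QS QSS QS QS QSS QS; joining the 17 pieces gives the next term.

QSSQSQSQSSQSQSSQSQSSQSQSQSSQSQSSQSQSQSSQS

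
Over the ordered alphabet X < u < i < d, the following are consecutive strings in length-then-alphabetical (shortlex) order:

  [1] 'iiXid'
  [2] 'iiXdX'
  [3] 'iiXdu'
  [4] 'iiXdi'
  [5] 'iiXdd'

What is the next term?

iiuXX

Find the rightmost character of iiXdd below d, bump it to the next letter, and reset everything to its right to X.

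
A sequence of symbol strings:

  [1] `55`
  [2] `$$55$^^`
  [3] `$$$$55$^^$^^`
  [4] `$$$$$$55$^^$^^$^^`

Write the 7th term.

Each term wraps the previous one in $$ on the left and $^^ on the right.
From $$$$$$55$^^$^^$^^, 3 further steps: $$$$$$55$^^$^^$^^ → $$$$$$$$55$^^$^^$^^$^^ → $$$$$$$$$$55$^^$^^$^^$^^$^^ → (answer).

$$$$$$$$$$$$55$^^$^^$^^$^^$^^$^^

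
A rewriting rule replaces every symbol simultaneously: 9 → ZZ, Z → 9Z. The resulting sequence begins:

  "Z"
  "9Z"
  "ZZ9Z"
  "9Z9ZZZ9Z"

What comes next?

Rewriting each symbol of 9Z9ZZZ9Z: 9→ZZ, Z→9Z, 9→ZZ, Z→9Z, Z→9Z, Z→9Z, 9→ZZ, Z→9Z, which concatenates to ZZ 9Z ZZ 9Z 9Z 9Z ZZ 9Z.

ZZ9ZZZ9Z9Z9ZZZ9Z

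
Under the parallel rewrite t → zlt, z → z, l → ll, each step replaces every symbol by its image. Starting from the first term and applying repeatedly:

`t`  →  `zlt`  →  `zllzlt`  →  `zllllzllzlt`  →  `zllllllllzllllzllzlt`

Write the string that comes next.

Applying the rule to each of the 20 symbols of zllllllllzllllzllzlt gives the pieces z ll ll ll ll ll ll ll ll z ll ll ll ll z ll ll z ll zlt, which concatenate to the answer.

zllllllllllllllllzllllllllzllllzllzlt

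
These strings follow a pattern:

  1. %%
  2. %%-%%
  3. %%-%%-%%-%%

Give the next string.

Every step duplicates the string with '-' between the halves.
Doubling %%-%%-%%-%% with '-' between the halves:

%%-%%-%%-%%-%%-%%-%%-%%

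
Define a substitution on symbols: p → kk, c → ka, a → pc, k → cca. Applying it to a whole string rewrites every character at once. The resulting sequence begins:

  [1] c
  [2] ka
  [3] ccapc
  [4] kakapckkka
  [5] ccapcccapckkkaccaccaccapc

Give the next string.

Replace each of the 25 characters of ccapcccapckkkaccaccaccapc in place — ka ka pc kk ka ka ka pc kk ka cca cca cca pc ka ka pc ka ka pc ka ka pc kk ka — and concatenate.

kakapckkkakakapckkkaccaccaccapckakapckakapckakapckkka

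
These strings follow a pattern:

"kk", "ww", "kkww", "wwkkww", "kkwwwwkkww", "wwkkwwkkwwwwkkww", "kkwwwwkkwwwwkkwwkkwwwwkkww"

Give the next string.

From term 3 onward, concatenate the second-to-last term with the last: kk·ww = kkww, ww·kkww = wwkkww, …
The next term joins wwkkwwkkwwwwkkww and kkwwwwkkwwwwkkwwkkwwwwkkww.

wwkkwwkkwwwwkkwwkkwwwwkkwwwwkkwwkkwwwwkkww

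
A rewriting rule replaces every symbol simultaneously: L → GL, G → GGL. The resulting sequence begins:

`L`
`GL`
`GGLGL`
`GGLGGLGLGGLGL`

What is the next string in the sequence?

GGLGGLGLGGLGGLGLGGLGLGGLGGLGLGGLGL

Applying the rule to each of the 13 symbols of GGLGGLGLGGLGL gives the pieces GGL GGL GL GGL GGL GL GGL GL GGL GGL GL GGL GL, which concatenate to the answer.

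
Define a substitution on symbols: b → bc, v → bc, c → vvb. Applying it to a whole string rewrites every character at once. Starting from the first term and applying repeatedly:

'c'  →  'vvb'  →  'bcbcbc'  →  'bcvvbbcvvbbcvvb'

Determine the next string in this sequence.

Rewriting the 15 symbols of bcvvbbcvvbbcvvb one by one yields bc vvb bc bc bc bc vvb bc bc bc bc vvb bc bc bc; concatenated:

bcvvbbcbcbcbcvvbbcbcbcbcvvbbcbcbc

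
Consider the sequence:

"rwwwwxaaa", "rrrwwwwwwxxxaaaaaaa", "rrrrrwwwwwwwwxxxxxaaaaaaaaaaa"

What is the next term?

rrrrrrrwwwwwwwwwwxxxxxxxaaaaaaaaaaaaaaa

Term n consists of 2n-1 r's, followed by 2n+2 w's, followed by 2n-1 x's, followed by 4n-1 a's (n = 1, 2, …).
At n = 4 the blocks have lengths 7, 10, 7, 15.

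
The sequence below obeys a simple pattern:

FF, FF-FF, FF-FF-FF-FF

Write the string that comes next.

FF-FF-FF-FF-FF-FF-FF-FF

s(k+1) = s(k)·-·s(k) — each term doubles the last with '-' between the halves.
One more doubling of FF-FF-FF-FF gives the answer.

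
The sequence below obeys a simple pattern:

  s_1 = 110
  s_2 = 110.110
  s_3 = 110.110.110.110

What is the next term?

s(k+1) = s(k)·.·s(k) — each term doubles the last with '.' between the halves.
So the next term is two copies of 110.110.110.110 with '.' between the halves.

110.110.110.110.110.110.110.110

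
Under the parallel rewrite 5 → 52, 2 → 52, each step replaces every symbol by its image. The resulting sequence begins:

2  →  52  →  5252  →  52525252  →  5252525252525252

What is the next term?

52525252525252525252525252525252

Replace each of the 16 characters of 5252525252525252 in place — 52 52 52 52 52 52 52 52 52 52 52 52 52 52 52 52 — and concatenate.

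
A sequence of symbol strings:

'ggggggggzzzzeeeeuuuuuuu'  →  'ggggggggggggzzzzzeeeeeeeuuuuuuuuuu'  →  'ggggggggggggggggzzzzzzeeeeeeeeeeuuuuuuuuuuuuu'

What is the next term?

ggggggggggggggggggggzzzzzzzeeeeeeeeeeeeeuuuuuuuuuuuuuuuu

Reading off run lengths: g runs 8, 12, 16; z runs 4, 5, 6; e runs 4, 7, 10; u runs 7, 10, 13 — each is linear in n, where the shown terms are n = 2, 3, 4.
At n = 5 the blocks have lengths 20, 7, 13, 16.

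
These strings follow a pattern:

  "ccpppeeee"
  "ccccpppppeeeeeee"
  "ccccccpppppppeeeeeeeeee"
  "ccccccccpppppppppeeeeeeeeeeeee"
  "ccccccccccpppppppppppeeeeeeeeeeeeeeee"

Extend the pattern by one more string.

ccccccccccccpppppppppppppeeeeeeeeeeeeeeeeeee

Term n consists of 2n c's, followed by 2n+1 p's, followed by 3n+1 e's (n = 1, 2, …).
Setting n = 6 gives 12, 13, 19 characters in each block.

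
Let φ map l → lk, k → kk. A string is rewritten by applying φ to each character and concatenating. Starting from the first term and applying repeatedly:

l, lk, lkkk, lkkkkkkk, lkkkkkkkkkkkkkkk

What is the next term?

lkkkkkkkkkkkkkkkkkkkkkkkkkkkkkkk

Applying the rule to each of the 16 symbols of lkkkkkkkkkkkkkkk gives the pieces lk kk kk kk kk kk kk kk kk kk kk kk kk kk kk kk, which concatenate to the answer.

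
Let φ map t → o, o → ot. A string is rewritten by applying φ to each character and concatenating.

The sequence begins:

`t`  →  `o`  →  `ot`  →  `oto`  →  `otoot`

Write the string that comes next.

otoototo

Rewriting each symbol of otoot: o→ot, t→o, o→ot, o→ot, t→o, which concatenates to ot o ot ot o.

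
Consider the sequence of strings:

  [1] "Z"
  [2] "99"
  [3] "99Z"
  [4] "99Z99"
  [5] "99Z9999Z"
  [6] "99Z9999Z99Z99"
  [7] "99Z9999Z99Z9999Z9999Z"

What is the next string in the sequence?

Each term (from the third on) is the previous term followed by the one before it: term 3 = 99·Z = 99Z.
So term 8 is 99Z9999Z99Z9999Z9999Z·99Z9999Z99Z99.

99Z9999Z99Z9999Z9999Z99Z9999Z99Z99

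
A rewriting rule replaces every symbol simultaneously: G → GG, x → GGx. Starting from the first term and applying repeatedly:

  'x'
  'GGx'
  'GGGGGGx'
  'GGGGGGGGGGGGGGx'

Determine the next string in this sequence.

Replace each of the 15 characters of GGGGGGGGGGGGGGx in place — GG GG GG GG GG GG GG GG GG GG GG GG GG GG GGx — and concatenate.

GGGGGGGGGGGGGGGGGGGGGGGGGGGGGGx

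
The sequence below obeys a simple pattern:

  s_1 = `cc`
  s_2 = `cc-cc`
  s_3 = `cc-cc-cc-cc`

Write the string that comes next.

s(k+1) = s(k)·-·s(k) — each term doubles the last with '-' between the halves.
Doubling cc-cc-cc-cc with '-' between the halves:

cc-cc-cc-cc-cc-cc-cc-cc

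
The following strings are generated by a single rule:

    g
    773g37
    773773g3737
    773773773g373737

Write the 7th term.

773773773773773773g373737373737

s(k+1) = 773·s(k)·37, so each term gains 773 as a prefix and 37 as a suffix.
From 773773773g373737, 3 further steps: 773773773g373737 → 773773773773g37373737 → 773773773773773g3737373737 → (answer).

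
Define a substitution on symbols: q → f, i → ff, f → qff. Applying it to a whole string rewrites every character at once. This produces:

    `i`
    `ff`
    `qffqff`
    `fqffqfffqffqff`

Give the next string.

Rewriting the 14 symbols of fqffqfffqffqff one by one yields qff f qff qff f qff qff qff f qff qff f qff qff; concatenated:

qfffqffqfffqffqffqfffqffqfffqffqff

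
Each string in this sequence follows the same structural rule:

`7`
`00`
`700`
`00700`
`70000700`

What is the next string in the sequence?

From term 3 onward, concatenate the second-to-last term with the last: 7·00 = 700, 00·700 = 00700, …
So term 6 is 00700·70000700.

0070070000700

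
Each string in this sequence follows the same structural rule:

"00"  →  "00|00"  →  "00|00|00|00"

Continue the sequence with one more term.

Each string is two copies of the previous one joined by '|'.
One more doubling of 00|00|00|00 gives the answer.

00|00|00|00|00|00|00|00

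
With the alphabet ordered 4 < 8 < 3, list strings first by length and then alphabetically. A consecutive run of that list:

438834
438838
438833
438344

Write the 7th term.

Advancing 3 positions from 438344 through 438344 → 438348 → 438343 reaches term 7.

438384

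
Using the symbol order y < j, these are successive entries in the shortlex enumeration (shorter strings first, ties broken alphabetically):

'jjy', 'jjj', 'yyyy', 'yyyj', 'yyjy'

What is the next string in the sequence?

Find the rightmost character of yyjy below j, bump it to the next letter, and reset everything to its right to y.

yyjj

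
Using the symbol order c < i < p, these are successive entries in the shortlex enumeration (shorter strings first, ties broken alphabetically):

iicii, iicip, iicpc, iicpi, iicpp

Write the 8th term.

Advancing 3 positions from iicpp through iicpp → iiicc → iiici reaches term 8.

iiicp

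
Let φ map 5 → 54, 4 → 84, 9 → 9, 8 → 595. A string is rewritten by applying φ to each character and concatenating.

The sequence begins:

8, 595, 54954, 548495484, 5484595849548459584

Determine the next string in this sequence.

548459584549545958495484595845495459584

Applying the rule to each of the 19 symbols of 5484595849548459584 gives the pieces 54 84 595 84 54 9 54 595 84 9 54 84 595 84 54 9 54 595 84, which concatenate to the answer.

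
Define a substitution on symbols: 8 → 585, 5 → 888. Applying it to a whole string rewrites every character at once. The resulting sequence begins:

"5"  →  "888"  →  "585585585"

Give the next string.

Apply φ to 585585585 symbol by symbol: 5→888, 8→585, 5→888, 5→888, 8→585, 5→888, 5→888, 8→585, 5→888; joined: 888 585 888 888 585 888 888 585 888.

888585888888585888888585888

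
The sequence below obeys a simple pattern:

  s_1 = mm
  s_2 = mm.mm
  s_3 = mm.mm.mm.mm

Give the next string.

s(k+1) = s(k)·.·s(k) — each term doubles the last with '.' between the halves.
One more doubling of mm.mm.mm.mm gives the answer.

mm.mm.mm.mm.mm.mm.mm.mm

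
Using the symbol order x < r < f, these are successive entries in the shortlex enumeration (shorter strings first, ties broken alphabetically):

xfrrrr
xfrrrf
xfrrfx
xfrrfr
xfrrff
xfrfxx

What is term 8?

Continuing the enumeration 2 steps past xfrfxx: xfrfxx → xfrfxr → (answer).

xfrfxf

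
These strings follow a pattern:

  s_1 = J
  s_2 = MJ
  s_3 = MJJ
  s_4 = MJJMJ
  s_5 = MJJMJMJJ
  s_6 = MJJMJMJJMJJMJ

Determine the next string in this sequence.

From term 3 onward, concatenate the last term with the second-to-last: MJ·J = MJJ, MJJ·MJ = MJJMJ, …
So term 7 is MJJMJMJJMJJMJ·MJJMJMJJ.

MJJMJMJJMJJMJMJJMJMJJ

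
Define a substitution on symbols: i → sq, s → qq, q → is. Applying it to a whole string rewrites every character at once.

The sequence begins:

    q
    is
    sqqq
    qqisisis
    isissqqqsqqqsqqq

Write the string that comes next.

φ(isissqqqsqqqsqqq) expands symbol-by-symbol to sq qq sq qq qq is is is qq is is is qq is is is; joining the 16 pieces gives the next term.

sqqqsqqqqqisisisqqisisisqqisisis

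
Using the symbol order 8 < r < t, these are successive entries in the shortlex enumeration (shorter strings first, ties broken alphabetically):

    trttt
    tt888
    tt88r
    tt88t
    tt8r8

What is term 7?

tt8rt

Stepping forward 2 times from tt8r8: tt8r8 → tt8rr, then the target.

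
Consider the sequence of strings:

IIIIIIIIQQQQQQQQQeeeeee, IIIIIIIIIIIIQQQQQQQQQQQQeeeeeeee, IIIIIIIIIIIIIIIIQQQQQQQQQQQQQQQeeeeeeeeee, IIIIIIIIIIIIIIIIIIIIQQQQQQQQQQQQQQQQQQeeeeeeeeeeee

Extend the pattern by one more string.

IIIIIIIIIIIIIIIIIIIIIIIIQQQQQQQQQQQQQQQQQQQQQeeeeeeeeeeeeee

Each string has the form I^{4n} Q^{3n+3} e^{2n+2}, where the shown terms are n = 2, 3, 4, 5.
At n = 6 the blocks have lengths 24, 21, 14.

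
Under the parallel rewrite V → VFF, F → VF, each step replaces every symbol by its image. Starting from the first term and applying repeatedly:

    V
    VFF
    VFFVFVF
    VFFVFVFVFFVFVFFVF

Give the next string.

VFFVFVFVFFVFVFFVFVFFVFVFVFFVFVFFVFVFVFFVF

Applying the rule to each of the 17 symbols of VFFVFVFVFFVFVFFVF gives the pieces VFF VF VF VFF VF VFF VF VFF VF VF VFF VF VFF VF VF VFF VF, which concatenate to the answer.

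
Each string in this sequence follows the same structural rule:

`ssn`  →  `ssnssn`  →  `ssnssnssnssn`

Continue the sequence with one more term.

ssnssnssnssnssnssnssnssn

s(k+1) = s(k)·s(k) — each term doubles the last.
One more doubling of ssnssnssnssn gives the answer.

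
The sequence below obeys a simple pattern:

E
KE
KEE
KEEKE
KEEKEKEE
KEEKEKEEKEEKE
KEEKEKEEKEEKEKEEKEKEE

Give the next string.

Each term (from the third on) is the previous term followed by the one before it: term 3 = KE·E = KEE.
The next term joins KEEKEKEEKEEKEKEEKEKEE and KEEKEKEEKEEKE.

KEEKEKEEKEEKEKEEKEKEEKEEKEKEEKEEKE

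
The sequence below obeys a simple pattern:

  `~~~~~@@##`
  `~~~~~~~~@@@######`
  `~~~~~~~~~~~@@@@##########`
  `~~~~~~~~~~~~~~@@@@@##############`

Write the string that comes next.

~~~~~~~~~~~~~~~~~@@@@@@##################

The n-th term is 3n+2 ~'s then n+1 @'s then 4n-2 #'s (n = 1, 2, …).
Setting n = 5 gives 17, 6, 18 characters in each block.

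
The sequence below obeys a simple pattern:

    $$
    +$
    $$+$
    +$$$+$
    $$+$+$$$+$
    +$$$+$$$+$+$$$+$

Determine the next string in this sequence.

$$+$+$$$+$+$$$+$$$+$+$$$+$

This is a Fibonacci-style word recurrence s(k) = s(k−2)·s(k−1): e.g. $$·+$ = $$+$.
Continuing: $$+$+$$$+$ · +$$$+$$$+$+$$$+$ gives term 7.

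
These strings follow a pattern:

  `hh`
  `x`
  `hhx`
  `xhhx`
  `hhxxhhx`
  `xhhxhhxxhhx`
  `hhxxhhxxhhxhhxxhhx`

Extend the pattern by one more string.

xhhxhhxxhhxhhxxhhxxhhxhhxxhhx

This is a Fibonacci-style word recurrence s(k) = s(k−2)·s(k−1): e.g. hh·x = hhx.
Continuing: xhhxhhxxhhx · hhxxhhxxhhxhhxxhhx gives term 8.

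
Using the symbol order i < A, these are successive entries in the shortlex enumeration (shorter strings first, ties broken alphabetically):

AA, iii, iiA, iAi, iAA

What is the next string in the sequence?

Aii

Treat iAA as a base-2 numeral over the given alphabet and add one, carrying through any trailing A's.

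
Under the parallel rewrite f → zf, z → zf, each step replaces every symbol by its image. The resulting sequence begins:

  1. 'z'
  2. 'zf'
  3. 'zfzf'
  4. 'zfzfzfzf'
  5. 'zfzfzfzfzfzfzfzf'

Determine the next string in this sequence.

Rewriting the 16 symbols of zfzfzfzfzfzfzfzf one by one yields zf zf zf zf zf zf zf zf zf zf zf zf zf zf zf zf; concatenated:

zfzfzfzfzfzfzfzfzfzfzfzfzfzfzfzf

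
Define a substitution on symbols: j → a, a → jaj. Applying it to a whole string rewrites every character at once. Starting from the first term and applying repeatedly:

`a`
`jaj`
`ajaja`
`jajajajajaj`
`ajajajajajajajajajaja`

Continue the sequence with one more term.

φ(ajajajajajajajajajaja) expands symbol-by-symbol to jaj a jaj a jaj a jaj a jaj a jaj a jaj a jaj a jaj a jaj a jaj; joining the 21 pieces gives the next term.

jajajajajajajajajajajajajajajajajajajajajaj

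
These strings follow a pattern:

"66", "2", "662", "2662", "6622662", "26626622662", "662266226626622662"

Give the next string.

26626622662662266226626622662

This is a Fibonacci-style word recurrence s(k) = s(k−2)·s(k−1): e.g. 66·2 = 662.
Continuing: 26626622662 · 662266226626622662 gives term 8.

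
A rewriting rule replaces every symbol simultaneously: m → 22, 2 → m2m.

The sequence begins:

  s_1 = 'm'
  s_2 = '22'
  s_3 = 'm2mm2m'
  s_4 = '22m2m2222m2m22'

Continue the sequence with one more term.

m2mm2m22m2m22m2mm2mm2mm2m22m2m22m2mm2m

Applying the rule to each of the 14 symbols of 22m2m2222m2m22 gives the pieces m2m m2m 22 m2m 22 m2m m2m m2m m2m 22 m2m 22 m2m m2m, which concatenate to the answer.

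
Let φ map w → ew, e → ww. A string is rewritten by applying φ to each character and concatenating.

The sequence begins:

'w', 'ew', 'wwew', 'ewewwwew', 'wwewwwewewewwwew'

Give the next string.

Rewriting the 16 symbols of wwewwwewewewwwew one by one yields ew ew ww ew ew ew ww ew ww ew ww ew ew ew ww ew; concatenated:

ewewwwewewewwwewwwewwwewewewwwew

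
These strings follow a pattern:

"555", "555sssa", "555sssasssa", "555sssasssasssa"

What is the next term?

555sssasssasssasssa

Every step adds sssa to the end: s(k+1) = s(k)·sssa.
So the next term is 555sssasssasssa·sssa.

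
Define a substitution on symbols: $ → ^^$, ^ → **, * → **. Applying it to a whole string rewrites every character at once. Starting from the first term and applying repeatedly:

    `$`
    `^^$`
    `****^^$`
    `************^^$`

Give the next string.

****************************^^$

φ(************^^$) expands symbol-by-symbol to ** ** ** ** ** ** ** ** ** ** ** ** ** ** ^^$; joining the 15 pieces gives the next term.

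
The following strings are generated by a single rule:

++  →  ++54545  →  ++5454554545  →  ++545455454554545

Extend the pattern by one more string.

Every step adds 54545 to the end: s(k+1) = s(k)·54545.
So the next term is ++545455454554545·54545.

++54545545455454554545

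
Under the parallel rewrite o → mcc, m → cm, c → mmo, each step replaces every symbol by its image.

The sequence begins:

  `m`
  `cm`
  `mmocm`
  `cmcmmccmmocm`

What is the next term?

Apply φ to cmcmmccmmocm symbol by symbol: c→mmo, m→cm, c→mmo, m→cm, m→cm, c→mmo, c→mmo, m→cm, m→cm, o→mcc, c→mmo, m→cm; joined: mmo cm mmo cm cm mmo mmo cm cm mcc mmo cm.

mmocmmmocmcmmmommocmcmmccmmocm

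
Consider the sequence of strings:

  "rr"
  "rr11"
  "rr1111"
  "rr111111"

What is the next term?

Each term is the previous one with 11 appended.
So the next term is rr111111·11.

rr11111111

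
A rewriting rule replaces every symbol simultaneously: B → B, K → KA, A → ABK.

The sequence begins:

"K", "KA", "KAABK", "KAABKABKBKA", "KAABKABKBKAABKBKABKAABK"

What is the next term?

Rewriting the 23 symbols of KAABKABKBKAABKBKABKAABK one by one yields KA ABK ABK B KA ABK B KA B KA ABK ABK B KA B KA ABK B KA ABK ABK B KA; concatenated:

KAABKABKBKAABKBKABKAABKABKBKABKAABKBKAABKABKBKA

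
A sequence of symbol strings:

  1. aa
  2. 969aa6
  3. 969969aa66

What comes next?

969969969aa666

Each term wraps the previous one in 969 on the left and 6 on the right.
So the next term is 969·969969aa66·6.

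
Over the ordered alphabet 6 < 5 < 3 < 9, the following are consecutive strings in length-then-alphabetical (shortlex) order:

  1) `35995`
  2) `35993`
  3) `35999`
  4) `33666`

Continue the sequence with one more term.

Treat 33666 as a base-4 numeral over the given alphabet and add one, carrying through any trailing 9's.

33665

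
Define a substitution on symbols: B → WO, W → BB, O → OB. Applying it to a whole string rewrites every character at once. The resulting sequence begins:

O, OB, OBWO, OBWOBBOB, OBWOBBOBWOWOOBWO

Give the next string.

OBWOBBOBWOWOOBWOBBOBBBOBOBWOBBOB

Replace each of the 16 characters of OBWOBBOBWOWOOBWO in place — OB WO BB OB WO WO OB WO BB OB BB OB OB WO BB OB — and concatenate.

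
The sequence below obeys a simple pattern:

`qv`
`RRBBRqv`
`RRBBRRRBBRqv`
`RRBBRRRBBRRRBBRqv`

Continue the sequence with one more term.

Every step adds RRBBR at the front: s(k+1) = RRBBR·s(k).
Applying this once more to RRBBRRRBBRRRBBRqv:

RRBBRRRBBRRRBBRRRBBRqv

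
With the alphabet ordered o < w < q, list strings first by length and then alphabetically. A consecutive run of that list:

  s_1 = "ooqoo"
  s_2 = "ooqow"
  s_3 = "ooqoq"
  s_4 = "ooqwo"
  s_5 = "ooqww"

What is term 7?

Stepping forward 2 times from ooqww: ooqww → ooqwq, then the target.

ooqqo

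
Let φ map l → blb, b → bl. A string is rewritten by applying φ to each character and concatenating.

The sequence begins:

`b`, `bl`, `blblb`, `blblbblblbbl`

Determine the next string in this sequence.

Expanding blblbblblbbl: b→bl, l→blb, b→bl, l→blb, b→bl, b→bl, l→blb, b→bl, l→blb, b→bl, b→bl, l→blb. Concatenated: bl blb bl blb bl bl blb bl blb bl bl blb.

blblbblblbblblblbblblbblblblb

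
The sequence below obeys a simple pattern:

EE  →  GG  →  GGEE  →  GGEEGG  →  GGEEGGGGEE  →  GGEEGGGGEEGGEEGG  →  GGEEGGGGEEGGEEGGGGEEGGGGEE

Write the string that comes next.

Each term (from the third on) is the previous term followed by the one before it: term 3 = GG·EE = GGEE.
Continuing: GGEEGGGGEEGGEEGGGGEEGGGGEE · GGEEGGGGEEGGEEGG gives term 8.

GGEEGGGGEEGGEEGGGGEEGGGGEEGGEEGGGGEEGGEEGG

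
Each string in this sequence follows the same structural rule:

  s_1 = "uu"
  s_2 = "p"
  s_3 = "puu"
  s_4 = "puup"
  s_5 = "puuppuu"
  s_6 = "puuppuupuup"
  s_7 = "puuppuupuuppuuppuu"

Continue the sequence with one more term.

puuppuupuuppuuppuupuuppuupuup

This is a Fibonacci-style word recurrence s(k) = s(k−1)·s(k−2): e.g. p·uu = puu.
The next term joins puuppuupuuppuuppuu and puuppuupuup.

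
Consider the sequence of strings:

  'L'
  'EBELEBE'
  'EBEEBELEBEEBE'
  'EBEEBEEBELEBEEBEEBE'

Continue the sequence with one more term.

EBEEBEEBEEBELEBEEBEEBEEBE

Every step adds EBE to the front and EBE to the end of the previous string.
One more step from EBEEBEEBELEBEEBEEBE gives the answer.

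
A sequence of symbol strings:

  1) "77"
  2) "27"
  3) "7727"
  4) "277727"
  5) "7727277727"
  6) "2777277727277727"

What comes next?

This is a Fibonacci-style word recurrence s(k) = s(k−2)·s(k−1): e.g. 77·27 = 7727.
The next term joins 7727277727 and 2777277727277727.

77272777272777277727277727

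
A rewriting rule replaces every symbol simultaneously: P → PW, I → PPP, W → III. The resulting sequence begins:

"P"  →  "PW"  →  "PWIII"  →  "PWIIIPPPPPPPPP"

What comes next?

φ(PWIIIPPPPPPPPP) expands symbol-by-symbol to PW III PPP PPP PPP PW PW PW PW PW PW PW PW PW; joining the 14 pieces gives the next term.

PWIIIPPPPPPPPPPWPWPWPWPWPWPWPWPW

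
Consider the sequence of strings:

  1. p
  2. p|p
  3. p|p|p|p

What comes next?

Each string is two copies of the previous one joined by '|'.
One more doubling of p|p|p|p gives the answer.

p|p|p|p|p|p|p|p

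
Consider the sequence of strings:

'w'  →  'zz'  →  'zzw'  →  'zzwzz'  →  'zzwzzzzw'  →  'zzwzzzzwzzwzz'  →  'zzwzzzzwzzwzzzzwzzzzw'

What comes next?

zzwzzzzwzzwzzzzwzzzzwzzwzzzzwzzwzz

Each term (from the third on) is the previous term followed by the one before it: term 3 = zz·w = zzw.
The next term joins zzwzzzzwzzwzzzzwzzzzw and zzwzzzzwzzwzz.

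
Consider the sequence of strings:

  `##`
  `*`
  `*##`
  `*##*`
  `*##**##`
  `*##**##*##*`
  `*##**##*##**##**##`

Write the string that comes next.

This is a Fibonacci-style word recurrence s(k) = s(k−1)·s(k−2): e.g. *·## = *##.
The next term joins *##**##*##**##**## and *##**##*##*.

*##**##*##**##**##*##**##*##*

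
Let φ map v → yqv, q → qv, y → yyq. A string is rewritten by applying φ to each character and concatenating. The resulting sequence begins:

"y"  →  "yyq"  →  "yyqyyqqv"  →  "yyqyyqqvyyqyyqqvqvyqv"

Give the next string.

Rewriting the 21 symbols of yyqyyqqvyyqyyqqvqvyqv one by one yields yyq yyq qv yyq yyq qv qv yqv yyq yyq qv yyq yyq qv qv yqv qv yqv yyq qv yqv; concatenated:

yyqyyqqvyyqyyqqvqvyqvyyqyyqqvyyqyyqqvqvyqvqvyqvyyqqvyqv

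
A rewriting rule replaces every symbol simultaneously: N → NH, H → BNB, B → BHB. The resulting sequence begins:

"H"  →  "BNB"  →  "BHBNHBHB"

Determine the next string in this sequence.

Expanding BHBNHBHB: B→BHB, H→BNB, B→BHB, N→NH, H→BNB, B→BHB, H→BNB, B→BHB. Concatenated: BHB BNB BHB NH BNB BHB BNB BHB.

BHBBNBBHBNHBNBBHBBNBBHB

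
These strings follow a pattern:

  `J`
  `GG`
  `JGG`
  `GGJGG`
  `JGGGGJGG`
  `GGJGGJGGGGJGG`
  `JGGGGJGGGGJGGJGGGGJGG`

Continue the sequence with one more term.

GGJGGJGGGGJGGJGGGGJGGGGJGGJGGGGJGG

Each term (from the third on) is the two preceding terms concatenated in order: term 3 = J·GG = JGG.
So term 8 is GGJGGJGGGGJGG·JGGGGJGGGGJGGJGGGGJGG.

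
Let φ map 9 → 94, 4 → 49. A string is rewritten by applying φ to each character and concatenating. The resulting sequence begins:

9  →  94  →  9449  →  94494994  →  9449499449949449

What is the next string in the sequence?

94494994499494494994944994494994

φ(9449499449949449) expands symbol-by-symbol to 94 49 49 94 49 94 94 49 49 94 94 49 94 49 49 94; joining the 16 pieces gives the next term.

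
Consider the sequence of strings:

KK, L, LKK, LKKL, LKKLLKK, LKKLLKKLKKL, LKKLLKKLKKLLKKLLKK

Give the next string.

From term 3 onward, concatenate the last term with the second-to-last: L·KK = LKK, LKK·L = LKKL, …
So term 8 is LKKLLKKLKKLLKKLLKK·LKKLLKKLKKL.

LKKLLKKLKKLLKKLLKKLKKLLKKLKKL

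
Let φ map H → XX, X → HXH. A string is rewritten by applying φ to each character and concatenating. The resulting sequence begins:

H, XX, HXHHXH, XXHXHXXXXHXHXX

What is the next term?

φ(XXHXHXXXXHXHXX) expands symbol-by-symbol to HXH HXH XX HXH XX HXH HXH HXH HXH XX HXH XX HXH HXH; joining the 14 pieces gives the next term.

HXHHXHXXHXHXXHXHHXHHXHHXHXXHXHXXHXHHXH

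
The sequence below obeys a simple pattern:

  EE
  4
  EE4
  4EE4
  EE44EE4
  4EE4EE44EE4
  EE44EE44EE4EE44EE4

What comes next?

4EE4EE44EE4EE44EE44EE4EE44EE4

From term 3 onward, concatenate the second-to-last term with the last: EE·4 = EE4, 4·EE4 = 4EE4, …
The next term joins 4EE4EE44EE4 and EE44EE44EE4EE44EE4.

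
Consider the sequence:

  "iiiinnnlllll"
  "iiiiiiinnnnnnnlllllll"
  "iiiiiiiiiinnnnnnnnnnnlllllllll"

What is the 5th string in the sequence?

Reading off run lengths: i runs 4, 7, 10; n runs 3, 7, 11; l runs 5, 7, 9 — each is linear in n (n = 1, 2, …).
At n = 5 the blocks have lengths 16, 19, 13.

iiiiiiiiiiiiiiiinnnnnnnnnnnnnnnnnnnlllllllllllll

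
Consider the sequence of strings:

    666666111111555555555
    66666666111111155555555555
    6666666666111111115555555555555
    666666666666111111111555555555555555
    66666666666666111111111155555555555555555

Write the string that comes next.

6666666666666666111111111115555555555555555555

The n-th term is 2n 6's then n+3 1's then 2n+3 5's, where the shown terms are n = 3, 4, 5, 6, 7.
Setting n = 8 gives 16, 11, 19 characters in each block.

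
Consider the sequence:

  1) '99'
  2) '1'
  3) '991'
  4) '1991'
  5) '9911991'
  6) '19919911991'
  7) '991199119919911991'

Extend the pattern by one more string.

From term 3 onward, concatenate the second-to-last term with the last: 99·1 = 991, 1·991 = 1991, …
Continuing: 19919911991 · 991199119919911991 gives term 8.

19919911991991199119919911991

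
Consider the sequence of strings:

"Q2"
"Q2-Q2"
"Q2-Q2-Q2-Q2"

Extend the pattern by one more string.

s(k+1) = s(k)·-·s(k) — each term doubles the last with '-' between the halves.
Doubling Q2-Q2-Q2-Q2 with '-' between the halves:

Q2-Q2-Q2-Q2-Q2-Q2-Q2-Q2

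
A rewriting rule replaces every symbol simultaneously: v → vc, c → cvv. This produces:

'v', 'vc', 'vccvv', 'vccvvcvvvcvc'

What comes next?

vccvvcvvvcvccvvvcvcvccvvvccvv

Rewriting each symbol of vccvvcvvvcvc: v→vc, c→cvv, c→cvv, v→vc, v→vc, c→cvv, v→vc, v→vc, v→vc, c→cvv, v→vc, c→cvv, which concatenates to vc cvv cvv vc vc cvv vc vc vc cvv vc cvv.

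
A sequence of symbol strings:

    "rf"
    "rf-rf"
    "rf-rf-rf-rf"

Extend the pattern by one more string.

s(k+1) = s(k)·-·s(k) — each term doubles the last with '-' between the halves.
Doubling rf-rf-rf-rf with '-' between the halves:

rf-rf-rf-rf-rf-rf-rf-rf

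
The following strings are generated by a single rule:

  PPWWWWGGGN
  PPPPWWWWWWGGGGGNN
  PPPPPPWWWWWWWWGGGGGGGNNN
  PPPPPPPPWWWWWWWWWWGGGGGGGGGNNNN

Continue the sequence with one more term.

PPPPPPPPPPWWWWWWWWWWWWGGGGGGGGGGGNNNNN

The n-th term is 2n P's then 2n+2 W's then 2n+1 G's then n N's (n = 1, 2, …).
Setting n = 5 gives 10, 12, 11, 5 characters in each block.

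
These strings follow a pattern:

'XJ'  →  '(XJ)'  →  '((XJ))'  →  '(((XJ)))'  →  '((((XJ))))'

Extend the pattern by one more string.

Every step adds ( to the front and ) to the end of the previous string.
One more step from ((((XJ)))) gives the answer.

(((((XJ)))))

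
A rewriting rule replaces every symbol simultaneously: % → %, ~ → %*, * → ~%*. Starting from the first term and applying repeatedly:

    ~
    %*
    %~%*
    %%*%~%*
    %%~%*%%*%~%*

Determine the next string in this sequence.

Apply φ to %%~%*%%*%~%* symbol by symbol: %→%, %→%, ~→%*, %→%, *→~%*, %→%, %→%, *→~%*, %→%, ~→%*, %→%, *→~%*; joined: % % %* % ~%* % % ~%* % %* % ~%*.

%%%*%~%*%%~%*%%*%~%*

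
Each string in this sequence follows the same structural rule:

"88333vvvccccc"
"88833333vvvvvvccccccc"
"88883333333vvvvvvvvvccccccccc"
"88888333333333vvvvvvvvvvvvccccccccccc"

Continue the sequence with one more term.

88888833333333333vvvvvvvvvvvvvvvccccccccccccc

Each string has the form 8^{n+1} 3^{2n+1} v^{3n} c^{2n+3} (n = 1, 2, …).
For the next term, n = 5, so the run lengths are 6, 11, 15, 13.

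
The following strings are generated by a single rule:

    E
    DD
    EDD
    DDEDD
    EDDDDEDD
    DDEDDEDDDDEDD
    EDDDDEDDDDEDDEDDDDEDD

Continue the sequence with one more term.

DDEDDEDDDDEDDEDDDDEDDDDEDDEDDDDEDD

From term 3 onward, concatenate the second-to-last term with the last: E·DD = EDD, DD·EDD = DDEDD, …
Continuing: DDEDDEDDDDEDD · EDDDDEDDDDEDDEDDDDEDD gives term 8.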